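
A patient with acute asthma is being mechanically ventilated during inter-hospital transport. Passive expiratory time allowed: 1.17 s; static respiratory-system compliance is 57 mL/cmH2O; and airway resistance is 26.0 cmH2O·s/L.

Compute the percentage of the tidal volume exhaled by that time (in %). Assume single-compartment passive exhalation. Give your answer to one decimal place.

τ = R × C = 26.0 × 57 mL/cmH2O = 26.0 × 0.057 L/cmH2O = 1.482 s.
Passive exhalation: V(t)/V₀ = e^(−t/τ) = e^(−1.17/1.482) = 0.4541.
Fraction exhaled = 1 − 0.4541 = 0.5459 → 54.59%.

54.6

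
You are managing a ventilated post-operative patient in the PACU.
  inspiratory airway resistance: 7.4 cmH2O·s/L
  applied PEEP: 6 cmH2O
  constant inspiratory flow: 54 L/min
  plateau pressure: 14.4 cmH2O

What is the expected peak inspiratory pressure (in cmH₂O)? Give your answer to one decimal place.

Flow: 54 L/min ÷ 60 = 0.9 L/s.
PIP = Pplat + Raw × flow = 14.4 + 7.4 × 0.9 = 14.4 + 6.66 = 21.06 cmH2O.

21.1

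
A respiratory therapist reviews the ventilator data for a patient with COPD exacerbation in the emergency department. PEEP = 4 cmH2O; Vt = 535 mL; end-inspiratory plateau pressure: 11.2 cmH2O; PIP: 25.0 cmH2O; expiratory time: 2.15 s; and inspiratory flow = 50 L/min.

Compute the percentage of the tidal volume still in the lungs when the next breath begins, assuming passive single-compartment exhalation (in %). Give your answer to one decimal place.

17.4

Flow: 50 L/min ÷ 60 = 0.8333 L/s.
R = (PIP − Pplat)/V̇ = (25.0 − 11.2) / 0.8333 = 13.8/0.8333 = 16.561 cmH2O·s/L.
C = Vt/(Pplat − PEEP) = 535.0 / (11.2 − 4) = 535.0/7.2 = 74.306 mL/cmH2O.
τ = R × C = 16.561 × 0.07431 L/cmH2O = 1.231 s.
Fraction remaining at end-expiration = e^(−Te/τ) = e^(−2.15/1.231) = 0.1744 → 17.44%.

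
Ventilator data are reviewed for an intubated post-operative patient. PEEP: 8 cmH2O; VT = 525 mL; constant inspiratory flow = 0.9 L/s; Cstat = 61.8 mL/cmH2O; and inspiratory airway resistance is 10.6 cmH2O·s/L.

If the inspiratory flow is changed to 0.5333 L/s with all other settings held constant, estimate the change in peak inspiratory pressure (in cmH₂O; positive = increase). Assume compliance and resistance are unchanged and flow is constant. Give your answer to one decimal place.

-3.9

PIP = Vt/C + R·V̇ + PEEP (constant-flow equation of motion).
Only the resistive term changes: ΔPIP = R × ΔV̇ = 10.6 × (0.5333 − 0.9) = 10.6 × -0.3667 = -3.887 cmH2O.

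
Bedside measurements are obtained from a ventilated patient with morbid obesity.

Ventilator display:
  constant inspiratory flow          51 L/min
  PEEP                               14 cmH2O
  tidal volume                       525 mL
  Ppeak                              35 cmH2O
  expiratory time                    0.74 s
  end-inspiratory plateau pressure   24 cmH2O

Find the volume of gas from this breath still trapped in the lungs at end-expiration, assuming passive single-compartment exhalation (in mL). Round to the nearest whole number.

Flow: 51 L/min ÷ 60 = 0.85 L/s.
R = (PIP − Pplat)/V̇ = (35 − 24) / 0.85 = 11.0/0.85 = 12.941 cmH2O·s/L.
C = Vt/(Pplat − PEEP) = 525.0 / (24 − 14) = 525.0/10.0 = 52.5 mL/cmH2O.
τ = R × C = 12.941 × 0.0525 L/cmH2O = 0.6794 s.
Fraction remaining = e^(−Te/τ) = e^(−0.74/0.6794) = 0.3365.
Trapped volume = 525.0 × 0.3365 = 176.66 mL.

177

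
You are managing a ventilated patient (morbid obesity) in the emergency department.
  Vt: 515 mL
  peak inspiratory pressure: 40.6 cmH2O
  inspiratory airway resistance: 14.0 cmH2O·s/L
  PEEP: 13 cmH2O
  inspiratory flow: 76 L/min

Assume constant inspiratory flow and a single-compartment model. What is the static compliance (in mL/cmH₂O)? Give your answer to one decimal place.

Flow: 76 L/min ÷ 60 = 1.2667 L/s.
Equation of motion (constant flow): PIP = Vt/C + R·V̇ + PEEP.
Vt/C = PIP − R·V̇ − PEEP = 40.6 − 14.0×1.2667 − 13 = 40.6 − 17.734 − 13 = 9.866 cmH2O.
C = Vt / 9.866 = 515 / 9.866 = 52.199 mL/cmH2O.

52.2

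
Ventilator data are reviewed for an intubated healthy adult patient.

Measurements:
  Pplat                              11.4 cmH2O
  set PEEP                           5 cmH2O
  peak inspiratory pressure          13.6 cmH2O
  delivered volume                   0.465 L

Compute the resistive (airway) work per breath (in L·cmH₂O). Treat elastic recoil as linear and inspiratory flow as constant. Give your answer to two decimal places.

With constant inspiratory flow the resistive pressure is constant at PIP − Pplat = 13.6 − 11.4 = 2.2 cmH2O, so resistive work = 2.2 × 0.465 = 1.023 L·cmH2O.

1.02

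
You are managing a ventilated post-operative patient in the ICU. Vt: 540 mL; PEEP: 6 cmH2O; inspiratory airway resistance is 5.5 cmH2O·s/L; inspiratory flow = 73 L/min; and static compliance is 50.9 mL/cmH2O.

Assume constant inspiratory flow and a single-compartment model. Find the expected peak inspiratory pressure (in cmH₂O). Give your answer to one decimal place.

Flow: 73 L/min ÷ 60 = 1.2167 L/s.
Equation of motion (constant flow): PIP = Vt/C + R·V̇ + PEEP.
PIP = 540/50.9 + 5.5×1.2167 + 6 = 10.609 + 6.692 + 6 = 23.301 cmH2O.

23.3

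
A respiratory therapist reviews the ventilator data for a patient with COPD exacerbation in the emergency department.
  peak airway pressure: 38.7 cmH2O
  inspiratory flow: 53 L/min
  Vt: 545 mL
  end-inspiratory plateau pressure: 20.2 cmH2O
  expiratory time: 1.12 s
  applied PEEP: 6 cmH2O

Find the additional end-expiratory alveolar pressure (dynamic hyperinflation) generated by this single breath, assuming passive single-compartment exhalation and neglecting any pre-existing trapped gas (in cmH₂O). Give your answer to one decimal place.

Flow: 53 L/min ÷ 60 = 0.8833 L/s.
R = (PIP − Pplat)/V̇ = (38.7 − 20.2) / 0.8833 = 18.5/0.8833 = 20.944 cmH2O·s/L.
C = Vt/(Pplat − PEEP) = 545.0 / (20.2 − 6) = 545.0/14.2 = 38.38 mL/cmH2O.
τ = R × C = 20.944 × 0.03838 L/cmH2O = 0.8038 s.
Fraction remaining = e^(−Te/τ) = e^(−1.12/0.8038) = 0.2482; trapped volume = 545.0 × 0.2482 = 135.27 mL.
Additional alveolar pressure from trapping ≈ V_trapped / C = 135.27 / 38.38 = 3.524 cmH2O.

3.5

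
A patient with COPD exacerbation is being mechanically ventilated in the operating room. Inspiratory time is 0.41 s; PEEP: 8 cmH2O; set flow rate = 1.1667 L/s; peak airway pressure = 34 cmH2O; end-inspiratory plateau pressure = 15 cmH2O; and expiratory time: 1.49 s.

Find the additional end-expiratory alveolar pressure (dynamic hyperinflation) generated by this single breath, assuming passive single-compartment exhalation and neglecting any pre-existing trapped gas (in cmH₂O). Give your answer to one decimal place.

Vt = flow × Ti = 1.1667 L/s × 0.41 s × 1000 mL/L = 478.35 mL.
R = (PIP − Pplat)/V̇ = (34 − 15) / 1.1667 = 19.0/1.1667 = 16.285 cmH2O·s/L.
C = Vt/(Pplat − PEEP) = 478.35 / (15 − 8) = 478.35/7.0 = 68.336 mL/cmH2O.
τ = R × C = 16.285 × 0.06834 L/cmH2O = 1.113 s.
Fraction remaining = e^(−Te/τ) = e^(−1.49/1.113) = 0.2622; trapped volume = 478.35 × 0.2622 = 125.42 mL.
Additional alveolar pressure from trapping ≈ V_trapped / C = 125.42 / 68.336 = 1.835 cmH2O.

1.8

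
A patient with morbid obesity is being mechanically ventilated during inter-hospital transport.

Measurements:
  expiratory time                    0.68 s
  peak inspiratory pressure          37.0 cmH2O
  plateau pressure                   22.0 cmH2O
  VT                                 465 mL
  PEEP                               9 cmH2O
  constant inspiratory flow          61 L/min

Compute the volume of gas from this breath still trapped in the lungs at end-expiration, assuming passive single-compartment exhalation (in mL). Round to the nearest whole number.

Flow: 61 L/min ÷ 60 = 1.0167 L/s.
R = (PIP − Pplat)/V̇ = (37.0 − 22.0) / 1.0167 = 15.0/1.0167 = 14.754 cmH2O·s/L.
C = Vt/(Pplat − PEEP) = 465.0 / (22.0 − 9) = 465.0/13.0 = 35.769 mL/cmH2O.
τ = R × C = 14.754 × 0.03577 L/cmH2O = 0.5278 s.
Fraction remaining = e^(−Te/τ) = e^(−0.68/0.5278) = 0.2757.
Trapped volume = 465.0 × 0.2757 = 128.2 mL.

128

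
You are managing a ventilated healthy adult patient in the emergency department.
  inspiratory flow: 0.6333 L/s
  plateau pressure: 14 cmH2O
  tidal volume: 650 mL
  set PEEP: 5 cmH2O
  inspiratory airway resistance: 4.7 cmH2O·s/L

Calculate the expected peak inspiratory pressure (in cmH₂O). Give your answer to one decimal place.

17.0

PIP = Pplat + Raw × flow = 14 + 4.7 × 0.6333 = 14 + 2.977 = 16.977 cmH2O.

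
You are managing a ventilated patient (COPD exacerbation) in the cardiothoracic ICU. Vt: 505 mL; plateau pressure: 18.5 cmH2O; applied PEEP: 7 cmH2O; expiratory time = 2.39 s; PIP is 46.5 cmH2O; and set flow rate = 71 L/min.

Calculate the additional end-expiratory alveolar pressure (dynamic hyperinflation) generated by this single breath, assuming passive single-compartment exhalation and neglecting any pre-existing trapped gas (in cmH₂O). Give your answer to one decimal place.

1.2

Flow: 71 L/min ÷ 60 = 1.1833 L/s.
R = (PIP − Pplat)/V̇ = (46.5 − 18.5) / 1.1833 = 28.0/1.1833 = 23.663 cmH2O·s/L.
C = Vt/(Pplat − PEEP) = 505.0 / (18.5 − 7) = 505.0/11.5 = 43.913 mL/cmH2O.
τ = R × C = 23.663 × 0.04391 L/cmH2O = 1.039 s.
Fraction remaining = e^(−Te/τ) = e^(−2.39/1.039) = 0.1002; trapped volume = 505.0 × 0.1002 = 50.601 mL.
Additional alveolar pressure from trapping ≈ V_trapped / C = 50.601 / 43.913 = 1.152 cmH2O.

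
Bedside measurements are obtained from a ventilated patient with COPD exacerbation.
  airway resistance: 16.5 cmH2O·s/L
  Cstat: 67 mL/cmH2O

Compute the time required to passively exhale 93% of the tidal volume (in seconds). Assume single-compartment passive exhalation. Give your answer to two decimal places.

τ = R × C = 16.5 × 67 mL/cmH2O = 16.5 × 0.067 L/cmH2O = 1.106 s.
Exhaled fraction f = 1 − e^(−t/τ) → t = −τ·ln(1 − f) = −1.106·ln(0.07) = 2.941 s.

2.94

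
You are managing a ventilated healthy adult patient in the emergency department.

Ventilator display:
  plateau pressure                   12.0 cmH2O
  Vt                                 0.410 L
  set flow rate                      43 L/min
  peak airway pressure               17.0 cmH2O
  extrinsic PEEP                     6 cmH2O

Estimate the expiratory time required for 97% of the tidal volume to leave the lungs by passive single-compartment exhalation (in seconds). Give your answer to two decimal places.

Flow: 43 L/min ÷ 60 = 0.7167 L/s.
R = (PIP − Pplat)/V̇ = (17.0 − 12.0) / 0.7167 = 5.0/0.7167 = 6.976 cmH2O·s/L.
C = Vt/(Pplat − PEEP) = 410.0 / (12.0 − 6) = 410.0/6.0 = 68.333 mL/cmH2O.
τ = R × C = 6.976 × 0.06833 L/cmH2O = 0.4767 s.
t = −τ·ln(1 − 0.97) = −0.4767·ln(0.03) = 1.672 s.

1.67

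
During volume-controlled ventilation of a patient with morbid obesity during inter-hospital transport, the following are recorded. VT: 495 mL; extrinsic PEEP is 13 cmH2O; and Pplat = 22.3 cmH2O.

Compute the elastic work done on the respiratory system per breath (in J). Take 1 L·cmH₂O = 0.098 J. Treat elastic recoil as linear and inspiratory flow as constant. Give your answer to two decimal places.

Elastic work ≈ ½ × (Pplat − PEEP) × Vt = 0.5 × (22.3 − 13) × 0.495 L = 0.5 × 9.3 × 0.495 = 2.302 L·cmH2O.
× 0.098 J/(L·cmH2O) → 0.2256 J.

0.23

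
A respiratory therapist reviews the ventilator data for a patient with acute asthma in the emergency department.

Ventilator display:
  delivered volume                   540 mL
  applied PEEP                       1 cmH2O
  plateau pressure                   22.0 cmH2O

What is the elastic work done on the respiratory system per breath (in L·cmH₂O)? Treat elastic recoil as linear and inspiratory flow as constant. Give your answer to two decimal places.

5.67

Elastic work ≈ ½ × (Pplat − PEEP) × Vt = 0.5 × (22.0 − 1) × 0.540 L = 0.5 × 21.0 × 0.540 = 5.67 L·cmH2O.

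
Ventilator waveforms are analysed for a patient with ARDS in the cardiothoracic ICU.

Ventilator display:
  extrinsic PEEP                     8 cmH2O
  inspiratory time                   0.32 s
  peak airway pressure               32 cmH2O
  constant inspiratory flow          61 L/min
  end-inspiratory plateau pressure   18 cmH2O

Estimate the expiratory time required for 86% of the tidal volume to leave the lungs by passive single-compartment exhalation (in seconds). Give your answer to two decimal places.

0.88

Flow: 61 L/min ÷ 60 = 1.0167 L/s.
Vt = flow × Ti = 1.0167 L/s × 0.32 s × 1000 mL/L = 325.34 mL.
R = (PIP − Pplat)/V̇ = (32 − 18) / 1.0167 = 14.0/1.0167 = 13.77 cmH2O·s/L.
C = Vt/(Pplat − PEEP) = 325.34 / (18 − 8) = 325.34/10.0 = 32.534 mL/cmH2O.
τ = R × C = 13.77 × 0.03253 L/cmH2O = 0.4479 s.
t = −τ·ln(1 − 0.86) = −0.4479·ln(0.14) = 0.8806 s.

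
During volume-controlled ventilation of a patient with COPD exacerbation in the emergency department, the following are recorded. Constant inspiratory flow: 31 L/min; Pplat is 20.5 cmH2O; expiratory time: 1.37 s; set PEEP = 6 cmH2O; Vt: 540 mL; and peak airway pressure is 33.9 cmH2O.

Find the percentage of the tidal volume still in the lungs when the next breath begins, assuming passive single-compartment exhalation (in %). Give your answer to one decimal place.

Flow: 31 L/min ÷ 60 = 0.5167 L/s.
R = (PIP − Pplat)/V̇ = (33.9 − 20.5) / 0.5167 = 13.4/0.5167 = 25.934 cmH2O·s/L.
C = Vt/(Pplat − PEEP) = 540.0 / (20.5 − 6) = 540.0/14.5 = 37.241 mL/cmH2O.
τ = R × C = 25.934 × 0.03724 L/cmH2O = 0.9658 s.
Fraction remaining at end-expiration = e^(−Te/τ) = e^(−1.37/0.9658) = 0.2421 → 24.21%.

24.2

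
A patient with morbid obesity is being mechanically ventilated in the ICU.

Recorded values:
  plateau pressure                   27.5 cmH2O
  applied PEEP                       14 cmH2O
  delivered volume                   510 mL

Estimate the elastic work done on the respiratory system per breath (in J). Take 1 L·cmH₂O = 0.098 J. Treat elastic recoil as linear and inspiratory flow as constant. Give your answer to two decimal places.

Elastic work ≈ ½ × (Pplat − PEEP) × Vt = 0.5 × (27.5 − 14) × 0.510 L = 0.5 × 13.5 × 0.510 = 3.443 L·cmH2O.
× 0.098 J/(L·cmH2O) → 0.3374 J.

0.34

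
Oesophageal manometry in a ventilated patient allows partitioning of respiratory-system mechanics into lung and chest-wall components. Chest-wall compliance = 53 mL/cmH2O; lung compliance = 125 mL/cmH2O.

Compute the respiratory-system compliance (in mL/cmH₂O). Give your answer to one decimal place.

37.2

Lung and chest wall are elastances in series: 1/Crs = 1/CL + 1/Ccw.
1/Crs = 1/125 + 1/53 = 0.02687.
Crs = 37.216 mL/cmH2O.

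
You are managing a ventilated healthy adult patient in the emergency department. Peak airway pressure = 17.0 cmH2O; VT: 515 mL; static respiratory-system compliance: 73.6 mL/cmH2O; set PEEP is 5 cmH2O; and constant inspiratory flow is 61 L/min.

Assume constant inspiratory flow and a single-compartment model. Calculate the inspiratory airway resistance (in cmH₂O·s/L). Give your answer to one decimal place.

4.9

Flow: 61 L/min ÷ 60 = 1.0167 L/s.
Equation of motion (constant flow): PIP = Vt/C + R·V̇ + PEEP.
R·V̇ = PIP − Vt/C − PEEP = 17.0 − 515/73.6 − 5 = 17.0 − 6.997 − 5 = 5.003 cmH2O.
R = 5.003 / 1.0167 = 4.921 cmH2O·s/L.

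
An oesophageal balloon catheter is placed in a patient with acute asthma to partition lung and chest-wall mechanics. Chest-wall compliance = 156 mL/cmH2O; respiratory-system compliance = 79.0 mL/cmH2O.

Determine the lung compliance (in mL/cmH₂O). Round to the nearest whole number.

160

1/CL = 1/Crs − 1/Ccw.
1/CL = 1/79.0 − 1/156 = 0.006248.
CL = 160.05 mL/cmH2O.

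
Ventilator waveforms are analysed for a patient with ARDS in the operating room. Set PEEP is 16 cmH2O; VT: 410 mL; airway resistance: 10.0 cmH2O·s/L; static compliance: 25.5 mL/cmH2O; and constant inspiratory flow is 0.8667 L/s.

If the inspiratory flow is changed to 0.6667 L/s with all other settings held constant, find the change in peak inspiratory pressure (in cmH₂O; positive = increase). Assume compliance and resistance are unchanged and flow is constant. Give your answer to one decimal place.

-2.0

PIP = Vt/C + R·V̇ + PEEP (constant-flow equation of motion).
Only the resistive term changes: ΔPIP = R × ΔV̇ = 10.0 × (0.6667 − 0.8667) = 10.0 × -0.2 = -2.0 cmH2O.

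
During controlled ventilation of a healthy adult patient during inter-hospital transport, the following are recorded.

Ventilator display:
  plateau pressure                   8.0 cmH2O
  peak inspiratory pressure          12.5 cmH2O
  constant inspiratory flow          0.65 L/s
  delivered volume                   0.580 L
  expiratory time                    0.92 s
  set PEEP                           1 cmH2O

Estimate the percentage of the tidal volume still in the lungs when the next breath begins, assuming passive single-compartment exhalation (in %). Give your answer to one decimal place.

20.1

R = (PIP − Pplat)/V̇ = (12.5 − 8.0) / 0.65 = 4.5/0.65 = 6.923 cmH2O·s/L.
C = Vt/(Pplat − PEEP) = 580.0 / (8.0 − 1) = 580.0/7.0 = 82.857 mL/cmH2O.
τ = R × C = 6.923 × 0.08286 L/cmH2O = 0.5736 s.
Fraction remaining at end-expiration = e^(−Te/τ) = e^(−0.92/0.5736) = 0.2011 → 20.11%.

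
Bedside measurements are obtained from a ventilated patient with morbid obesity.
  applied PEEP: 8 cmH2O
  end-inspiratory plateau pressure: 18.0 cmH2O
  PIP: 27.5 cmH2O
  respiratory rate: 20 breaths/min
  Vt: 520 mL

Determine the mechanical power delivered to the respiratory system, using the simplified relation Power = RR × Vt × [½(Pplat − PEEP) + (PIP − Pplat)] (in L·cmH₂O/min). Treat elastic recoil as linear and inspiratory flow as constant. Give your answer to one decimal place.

150.8

Per-breath work = Vt × [½(Pplat−PEEP) + (PIP−Pplat)] = 0.520 × [0.5×10.0 + 9.5] = 0.520 × 14.5 = 7.54 L·cmH2O.
Power = 20 × 7.54 = 150.8 L·cmH2O/min.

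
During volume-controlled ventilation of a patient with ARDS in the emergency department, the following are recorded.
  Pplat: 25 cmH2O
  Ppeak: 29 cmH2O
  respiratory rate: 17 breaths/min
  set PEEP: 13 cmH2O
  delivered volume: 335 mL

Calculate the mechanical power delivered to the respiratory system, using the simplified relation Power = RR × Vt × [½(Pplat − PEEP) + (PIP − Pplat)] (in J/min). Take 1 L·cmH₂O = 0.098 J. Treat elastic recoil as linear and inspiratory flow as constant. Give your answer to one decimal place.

5.6

Per-breath work = Vt × [½(Pplat−PEEP) + (PIP−Pplat)] = 0.335 × [0.5×12.0 + 4.0] = 0.335 × 10.0 = 3.35 L·cmH2O.
Power = 17 × 3.35 = 56.95 L·cmH2O/min.
× 0.098 J/(L·cmH2O) → 5.581 J/min.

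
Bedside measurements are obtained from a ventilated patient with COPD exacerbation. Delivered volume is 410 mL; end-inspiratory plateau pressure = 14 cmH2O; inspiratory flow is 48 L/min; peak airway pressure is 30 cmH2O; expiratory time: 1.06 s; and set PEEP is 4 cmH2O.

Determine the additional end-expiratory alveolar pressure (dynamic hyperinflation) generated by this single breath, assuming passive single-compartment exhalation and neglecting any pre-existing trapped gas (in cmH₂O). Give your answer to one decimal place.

2.7

Flow: 48 L/min ÷ 60 = 0.8 L/s.
R = (PIP − Pplat)/V̇ = (30 − 14) / 0.8 = 16.0/0.8 = 20.0 cmH2O·s/L.
C = Vt/(Pplat − PEEP) = 410.0 / (14 − 4) = 410.0/10.0 = 41.0 mL/cmH2O.
τ = R × C = 20.0 × 0.041 L/cmH2O = 0.82 s.
Fraction remaining = e^(−Te/τ) = e^(−1.06/0.82) = 0.2745; trapped volume = 410.0 × 0.2745 = 112.55 mL.
Additional alveolar pressure from trapping ≈ V_trapped / C = 112.55 / 41.0 = 2.745 cmH2O.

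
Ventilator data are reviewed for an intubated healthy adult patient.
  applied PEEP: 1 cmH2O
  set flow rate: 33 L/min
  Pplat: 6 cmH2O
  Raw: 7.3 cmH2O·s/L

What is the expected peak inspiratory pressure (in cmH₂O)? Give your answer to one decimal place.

10.0

Flow: 33 L/min ÷ 60 = 0.55 L/s.
PIP = Pplat + Raw × flow = 6 + 7.3 × 0.55 = 6 + 4.015 = 10.015 cmH2O.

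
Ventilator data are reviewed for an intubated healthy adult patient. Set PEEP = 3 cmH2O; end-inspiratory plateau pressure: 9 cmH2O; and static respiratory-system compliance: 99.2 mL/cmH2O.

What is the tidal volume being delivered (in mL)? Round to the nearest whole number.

595

Vt = Cstat × (Pplat − PEEP) = 99.2 × (9 − 3) = 99.2 × 6.0 = 595.2 mL.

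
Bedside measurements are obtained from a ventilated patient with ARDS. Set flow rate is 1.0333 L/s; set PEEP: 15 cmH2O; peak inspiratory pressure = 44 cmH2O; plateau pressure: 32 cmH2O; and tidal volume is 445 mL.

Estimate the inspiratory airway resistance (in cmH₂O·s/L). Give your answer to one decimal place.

Raw = (PIP − Pplat) / flow = (44 − 32) / 1.0333 = 12.0 / 1.0333 = 11.613 cmH2O·s/L.

11.6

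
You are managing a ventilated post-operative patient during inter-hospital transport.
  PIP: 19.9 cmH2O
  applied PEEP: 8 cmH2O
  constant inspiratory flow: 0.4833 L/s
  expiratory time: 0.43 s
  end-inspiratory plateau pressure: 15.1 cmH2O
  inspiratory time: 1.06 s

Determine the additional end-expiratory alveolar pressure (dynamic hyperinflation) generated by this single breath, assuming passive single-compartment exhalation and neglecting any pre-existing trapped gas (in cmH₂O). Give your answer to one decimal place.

Vt = flow × Ti = 0.4833 L/s × 1.06 s × 1000 mL/L = 512.3 mL.
R = (PIP − Pplat)/V̇ = (19.9 − 15.1) / 0.4833 = 4.8/0.4833 = 9.932 cmH2O·s/L.
C = Vt/(Pplat − PEEP) = 512.3 / (15.1 − 8) = 512.3/7.1 = 72.155 mL/cmH2O.
τ = R × C = 9.932 × 0.07216 L/cmH2O = 0.7167 s.
Fraction remaining = e^(−Te/τ) = e^(−0.43/0.7167) = 0.5488; trapped volume = 512.3 × 0.5488 = 281.15 mL.
Additional alveolar pressure from trapping ≈ V_trapped / C = 281.15 / 72.155 = 3.896 cmH2O.

3.9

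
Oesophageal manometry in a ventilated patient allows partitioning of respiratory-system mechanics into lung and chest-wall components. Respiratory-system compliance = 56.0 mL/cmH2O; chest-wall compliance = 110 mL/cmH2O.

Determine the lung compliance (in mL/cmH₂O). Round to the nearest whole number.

1/CL = 1/Crs − 1/Ccw.
1/CL = 1/56.0 − 1/110 = 0.008766.
CL = 114.08 mL/cmH2O.

114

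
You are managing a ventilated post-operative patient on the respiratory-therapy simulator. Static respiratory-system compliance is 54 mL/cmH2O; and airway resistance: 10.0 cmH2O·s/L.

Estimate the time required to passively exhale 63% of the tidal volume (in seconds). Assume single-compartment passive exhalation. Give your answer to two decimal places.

τ = R × C = 10.0 × 54 mL/cmH2O = 10.0 × 0.054 L/cmH2O = 0.54 s.
Exhaled fraction f = 1 − e^(−t/τ) → t = −τ·ln(1 − f) = −0.54·ln(0.37) = 0.5369 s.

0.54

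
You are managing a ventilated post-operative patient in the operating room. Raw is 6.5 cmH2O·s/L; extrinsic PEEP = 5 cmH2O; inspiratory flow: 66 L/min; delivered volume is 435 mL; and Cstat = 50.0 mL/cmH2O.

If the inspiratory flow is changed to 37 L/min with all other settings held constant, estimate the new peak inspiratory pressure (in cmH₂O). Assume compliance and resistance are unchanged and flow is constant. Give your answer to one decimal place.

Flow: 66 L/min ÷ 60 = 1.1 L/s.
New flow: 37 L/min ÷ 60 = 0.6167 L/s.
PIP = Vt/C + R·V̇ + PEEP (constant-flow equation of motion).
Only the resistive term changes: ΔPIP = R × ΔV̇ = 6.5 × (0.6167 − 1.1) = 6.5 × -0.4833 = -3.141 cmH2O.
Original PIP = 435/50.0 + 6.5×1.1 + 5 = 20.85 cmH2O; new PIP = 20.85 + (-3.141) = 17.709 cmH2O.

17.7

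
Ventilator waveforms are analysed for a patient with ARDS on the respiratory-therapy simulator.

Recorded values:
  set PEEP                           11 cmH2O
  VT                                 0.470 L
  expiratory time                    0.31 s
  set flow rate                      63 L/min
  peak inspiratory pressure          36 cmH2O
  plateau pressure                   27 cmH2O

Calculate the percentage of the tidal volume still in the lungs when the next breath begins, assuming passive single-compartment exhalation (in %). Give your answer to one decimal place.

29.2

Flow: 63 L/min ÷ 60 = 1.05 L/s.
R = (PIP − Pplat)/V̇ = (36 − 27) / 1.05 = 9.0/1.05 = 8.571 cmH2O·s/L.
C = Vt/(Pplat − PEEP) = 470.0 / (27 − 11) = 470.0/16.0 = 29.375 mL/cmH2O.
τ = R × C = 8.571 × 0.02938 L/cmH2O = 0.2518 s.
Fraction remaining at end-expiration = e^(−Te/τ) = e^(−0.31/0.2518) = 0.292 → 29.2%.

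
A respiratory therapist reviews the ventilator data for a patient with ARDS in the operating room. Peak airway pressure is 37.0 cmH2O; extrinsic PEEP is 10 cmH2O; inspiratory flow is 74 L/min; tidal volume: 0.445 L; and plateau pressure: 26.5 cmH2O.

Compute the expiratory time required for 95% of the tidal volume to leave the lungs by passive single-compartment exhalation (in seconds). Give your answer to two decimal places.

0.69

Flow: 74 L/min ÷ 60 = 1.2333 L/s.
R = (PIP − Pplat)/V̇ = (37.0 − 26.5) / 1.2333 = 10.5/1.2333 = 8.514 cmH2O·s/L.
C = Vt/(Pplat − PEEP) = 445.0 / (26.5 − 10) = 445.0/16.5 = 26.97 mL/cmH2O.
τ = R × C = 8.514 × 0.02697 L/cmH2O = 0.2296 s.
t = −τ·ln(1 − 0.95) = −0.2296·ln(0.05) = 0.6878 s.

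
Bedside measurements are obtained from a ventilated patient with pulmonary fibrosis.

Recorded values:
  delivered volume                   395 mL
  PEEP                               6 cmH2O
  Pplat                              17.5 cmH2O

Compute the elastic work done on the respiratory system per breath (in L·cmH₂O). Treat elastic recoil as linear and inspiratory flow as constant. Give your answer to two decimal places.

2.27

Elastic work ≈ ½ × (Pplat − PEEP) × Vt = 0.5 × (17.5 − 6) × 0.395 L = 0.5 × 11.5 × 0.395 = 2.271 L·cmH2O.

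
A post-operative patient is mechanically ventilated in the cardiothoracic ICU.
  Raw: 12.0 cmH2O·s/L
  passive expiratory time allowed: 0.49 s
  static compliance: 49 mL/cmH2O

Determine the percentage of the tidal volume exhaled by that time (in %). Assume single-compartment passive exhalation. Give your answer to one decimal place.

τ = R × C = 12.0 × 49 mL/cmH2O = 12.0 × 0.049 L/cmH2O = 0.588 s.
Passive exhalation: V(t)/V₀ = e^(−t/τ) = e^(−0.49/0.588) = 0.4346.
Fraction exhaled = 1 − 0.4346 = 0.5654 → 56.54%.

56.5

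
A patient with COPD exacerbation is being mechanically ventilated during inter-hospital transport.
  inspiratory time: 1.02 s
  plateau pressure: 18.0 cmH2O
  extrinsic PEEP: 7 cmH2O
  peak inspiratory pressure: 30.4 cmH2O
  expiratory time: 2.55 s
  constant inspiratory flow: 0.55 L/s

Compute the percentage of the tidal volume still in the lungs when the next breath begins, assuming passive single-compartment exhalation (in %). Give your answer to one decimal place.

10.9

Vt = flow × Ti = 0.55 L/s × 1.02 s × 1000 mL/L = 561.0 mL.
R = (PIP − Pplat)/V̇ = (30.4 − 18.0) / 0.55 = 12.4/0.55 = 22.545 cmH2O·s/L.
C = Vt/(Pplat − PEEP) = 561.0 / (18.0 − 7) = 561.0/11.0 = 51.0 mL/cmH2O.
τ = R × C = 22.545 × 0.051 L/cmH2O = 1.15 s.
Fraction remaining at end-expiration = e^(−Te/τ) = e^(−2.55/1.15) = 0.1089 → 10.89%.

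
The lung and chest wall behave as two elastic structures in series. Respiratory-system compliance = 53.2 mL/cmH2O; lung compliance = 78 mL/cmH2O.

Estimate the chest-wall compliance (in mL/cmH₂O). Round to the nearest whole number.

1/Ccw = 1/Crs − 1/CL.
1/Ccw = 1/53.2 − 1/78 = 0.005976.
Ccw = 167.34 mL/cmH2O.

167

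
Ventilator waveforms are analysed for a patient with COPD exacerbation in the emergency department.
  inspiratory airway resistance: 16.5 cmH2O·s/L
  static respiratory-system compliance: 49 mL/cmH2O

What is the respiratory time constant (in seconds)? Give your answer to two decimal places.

0.81

τ = R × C = 16.5 × 49 mL/cmH2O = 16.5 × 0.049 L/cmH2O = 0.8085 s.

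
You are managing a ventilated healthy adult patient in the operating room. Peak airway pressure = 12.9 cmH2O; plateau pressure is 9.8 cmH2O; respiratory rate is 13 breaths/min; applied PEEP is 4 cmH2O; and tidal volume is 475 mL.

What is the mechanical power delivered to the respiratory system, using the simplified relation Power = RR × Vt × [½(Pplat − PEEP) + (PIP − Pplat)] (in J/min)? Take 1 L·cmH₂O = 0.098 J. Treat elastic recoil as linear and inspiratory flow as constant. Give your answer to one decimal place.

Per-breath work = Vt × [½(Pplat−PEEP) + (PIP−Pplat)] = 0.475 × [0.5×5.8 + 3.1] = 0.475 × 6.0 = 2.85 L·cmH2O.
Power = 13 × 2.85 = 37.05 L·cmH2O/min.
× 0.098 J/(L·cmH2O) → 3.631 J/min.

3.6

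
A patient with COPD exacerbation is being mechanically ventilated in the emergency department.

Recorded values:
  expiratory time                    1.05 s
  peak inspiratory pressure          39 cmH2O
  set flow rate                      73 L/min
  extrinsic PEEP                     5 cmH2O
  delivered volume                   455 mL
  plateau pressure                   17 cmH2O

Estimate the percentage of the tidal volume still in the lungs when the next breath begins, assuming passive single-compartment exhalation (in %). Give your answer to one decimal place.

Flow: 73 L/min ÷ 60 = 1.2167 L/s.
R = (PIP − Pplat)/V̇ = (39 − 17) / 1.2167 = 22.0/1.2167 = 18.082 cmH2O·s/L.
C = Vt/(Pplat − PEEP) = 455.0 / (17 − 5) = 455.0/12.0 = 37.917 mL/cmH2O.
τ = R × C = 18.082 × 0.03792 L/cmH2O = 0.6857 s.
Fraction remaining at end-expiration = e^(−Te/τ) = e^(−1.05/0.6857) = 0.2163 → 21.63%.

21.6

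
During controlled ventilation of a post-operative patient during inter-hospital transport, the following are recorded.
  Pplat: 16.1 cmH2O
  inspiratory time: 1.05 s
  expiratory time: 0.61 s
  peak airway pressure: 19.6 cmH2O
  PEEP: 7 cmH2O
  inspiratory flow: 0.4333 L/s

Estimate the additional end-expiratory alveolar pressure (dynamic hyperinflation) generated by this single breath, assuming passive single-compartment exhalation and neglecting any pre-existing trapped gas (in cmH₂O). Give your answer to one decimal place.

2.0

Vt = flow × Ti = 0.4333 L/s × 1.05 s × 1000 mL/L = 454.97 mL.
R = (PIP − Pplat)/V̇ = (19.6 − 16.1) / 0.4333 = 3.5/0.4333 = 8.078 cmH2O·s/L.
C = Vt/(Pplat − PEEP) = 454.97 / (16.1 − 7) = 454.97/9.1 = 49.997 mL/cmH2O.
τ = R × C = 8.078 × 0.05 L/cmH2O = 0.4039 s.
Fraction remaining = e^(−Te/τ) = e^(−0.61/0.4039) = 0.2208; trapped volume = 454.97 × 0.2208 = 100.46 mL.
Additional alveolar pressure from trapping ≈ V_trapped / C = 100.46 / 49.997 = 2.009 cmH2O.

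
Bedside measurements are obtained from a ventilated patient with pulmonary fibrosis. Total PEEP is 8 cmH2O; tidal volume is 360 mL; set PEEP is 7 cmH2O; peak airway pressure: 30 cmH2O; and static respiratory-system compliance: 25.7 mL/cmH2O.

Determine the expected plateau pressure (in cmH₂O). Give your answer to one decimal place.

22.0

End-expiratory occlusion gives total PEEP = 8 cmH2O (intrinsic PEEP = 8 − 7 = 1). Use total PEEP for the elastic gradient.
Pplat = PEEPtotal + Vt / Cstat = 8 + 360 / 25.7 = 8 + 14.008 = 22.008 cmH2O.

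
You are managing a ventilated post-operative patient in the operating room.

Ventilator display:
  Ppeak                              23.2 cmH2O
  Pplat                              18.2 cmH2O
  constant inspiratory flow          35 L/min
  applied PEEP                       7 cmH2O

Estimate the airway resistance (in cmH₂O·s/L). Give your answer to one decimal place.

8.6

Flow: 35 L/min ÷ 60 = 0.5833 L/s.
Raw = (PIP − Pplat) / flow = (23.2 − 18.2) / 0.5833 = 5.0 / 0.5833 = 8.572 cmH2O·s/L.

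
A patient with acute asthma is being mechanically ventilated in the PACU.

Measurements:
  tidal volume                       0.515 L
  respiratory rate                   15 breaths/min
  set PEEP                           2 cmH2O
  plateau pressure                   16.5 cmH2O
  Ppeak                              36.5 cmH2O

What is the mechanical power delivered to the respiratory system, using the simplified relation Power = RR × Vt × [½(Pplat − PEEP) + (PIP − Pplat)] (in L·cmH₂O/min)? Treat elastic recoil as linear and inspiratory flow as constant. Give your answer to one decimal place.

Per-breath work = Vt × [½(Pplat−PEEP) + (PIP−Pplat)] = 0.515 × [0.5×14.5 + 20.0] = 0.515 × 27.25 = 14.034 L·cmH2O.
Power = 15 × 14.034 = 210.51 L·cmH2O/min.

210.5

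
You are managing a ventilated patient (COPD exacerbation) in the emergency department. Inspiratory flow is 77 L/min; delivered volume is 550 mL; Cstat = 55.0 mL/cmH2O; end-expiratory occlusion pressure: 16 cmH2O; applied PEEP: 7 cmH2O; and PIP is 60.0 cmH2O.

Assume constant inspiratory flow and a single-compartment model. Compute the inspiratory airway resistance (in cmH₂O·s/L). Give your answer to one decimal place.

Flow: 77 L/min ÷ 60 = 1.2833 L/s.
Total PEEP = 16 cmH2O (set 7 + intrinsic 9); this is the baseline alveolar pressure.
Equation of motion (constant flow): PIP = Vt/C + R·V̇ + PEEP.
R·V̇ = PIP − Vt/C − PEEP = 60.0 − 550/55.0 − 16 = 60.0 − 10.0 − 16 = 34.0 cmH2O.
R = 34.0 / 1.2833 = 26.494 cmH2O·s/L.

26.5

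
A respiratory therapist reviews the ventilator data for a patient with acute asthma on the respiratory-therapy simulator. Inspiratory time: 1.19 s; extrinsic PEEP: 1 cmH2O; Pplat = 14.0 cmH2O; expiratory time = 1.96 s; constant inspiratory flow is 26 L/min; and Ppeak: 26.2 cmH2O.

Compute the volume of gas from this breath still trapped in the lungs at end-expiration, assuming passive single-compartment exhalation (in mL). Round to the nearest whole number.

Flow: 26 L/min ÷ 60 = 0.4333 L/s.
Vt = flow × Ti = 0.4333 L/s × 1.19 s × 1000 mL/L = 515.63 mL.
R = (PIP − Pplat)/V̇ = (26.2 − 14.0) / 0.4333 = 12.2/0.4333 = 28.156 cmH2O·s/L.
C = Vt/(Pplat − PEEP) = 515.63 / (14.0 − 1) = 515.63/13.0 = 39.664 mL/cmH2O.
τ = R × C = 28.156 × 0.03966 L/cmH2O = 1.117 s.
Fraction remaining = e^(−Te/τ) = e^(−1.96/1.117) = 0.173.
Trapped volume = 515.63 × 0.173 = 89.204 mL.

89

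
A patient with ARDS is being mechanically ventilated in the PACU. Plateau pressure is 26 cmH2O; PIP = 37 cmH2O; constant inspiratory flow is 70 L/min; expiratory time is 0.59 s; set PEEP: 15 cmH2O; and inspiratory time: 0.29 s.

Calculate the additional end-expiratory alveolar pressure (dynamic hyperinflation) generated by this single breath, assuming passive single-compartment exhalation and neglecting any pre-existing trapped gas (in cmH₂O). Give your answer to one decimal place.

1.4

Flow: 70 L/min ÷ 60 = 1.1667 L/s.
Vt = flow × Ti = 1.1667 L/s × 0.29 s × 1000 mL/L = 338.34 mL.
R = (PIP − Pplat)/V̇ = (37 − 26) / 1.1667 = 11.0/1.1667 = 9.428 cmH2O·s/L.
C = Vt/(Pplat − PEEP) = 338.34 / (26 − 15) = 338.34/11.0 = 30.758 mL/cmH2O.
τ = R × C = 9.428 × 0.03076 L/cmH2O = 0.29 s.
Fraction remaining = e^(−Te/τ) = e^(−0.59/0.29) = 0.1307; trapped volume = 338.34 × 0.1307 = 44.221 mL.
Additional alveolar pressure from trapping ≈ V_trapped / C = 44.221 / 30.758 = 1.438 cmH2O.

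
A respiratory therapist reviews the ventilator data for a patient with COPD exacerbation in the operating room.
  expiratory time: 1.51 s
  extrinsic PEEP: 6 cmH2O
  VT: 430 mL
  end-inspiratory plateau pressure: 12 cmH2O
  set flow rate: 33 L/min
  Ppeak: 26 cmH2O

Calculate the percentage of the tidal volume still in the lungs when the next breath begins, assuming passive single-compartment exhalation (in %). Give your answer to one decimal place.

43.7

Flow: 33 L/min ÷ 60 = 0.55 L/s.
R = (PIP − Pplat)/V̇ = (26 − 12) / 0.55 = 14.0/0.55 = 25.455 cmH2O·s/L.
C = Vt/(Pplat − PEEP) = 430.0 / (12 − 6) = 430.0/6.0 = 71.667 mL/cmH2O.
τ = R × C = 25.455 × 0.07167 L/cmH2O = 1.824 s.
Fraction remaining at end-expiration = e^(−Te/τ) = e^(−1.51/1.824) = 0.437 → 43.7%.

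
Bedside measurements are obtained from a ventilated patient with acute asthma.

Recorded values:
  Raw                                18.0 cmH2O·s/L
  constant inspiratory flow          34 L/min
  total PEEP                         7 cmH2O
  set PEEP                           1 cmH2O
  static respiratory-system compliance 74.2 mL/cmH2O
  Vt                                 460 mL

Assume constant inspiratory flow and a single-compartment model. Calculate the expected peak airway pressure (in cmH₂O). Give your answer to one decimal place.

Flow: 34 L/min ÷ 60 = 0.5667 L/s.
Total PEEP = 7 cmH2O (set 1 + intrinsic 6); this is the baseline alveolar pressure.
Equation of motion (constant flow): PIP = Vt/C + R·V̇ + PEEP.
PIP = 460/74.2 + 18.0×0.5667 + 7 = 6.199 + 10.201 + 7 = 23.4 cmH2O.

23.4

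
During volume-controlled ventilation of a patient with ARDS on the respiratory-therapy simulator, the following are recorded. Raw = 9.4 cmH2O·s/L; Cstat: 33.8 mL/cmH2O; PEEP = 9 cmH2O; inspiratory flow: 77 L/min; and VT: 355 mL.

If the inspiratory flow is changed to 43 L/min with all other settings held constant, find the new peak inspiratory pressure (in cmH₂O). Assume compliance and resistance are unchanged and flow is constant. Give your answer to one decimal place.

Flow: 77 L/min ÷ 60 = 1.2833 L/s.
New flow: 43 L/min ÷ 60 = 0.7167 L/s.
PIP = Vt/C + R·V̇ + PEEP (constant-flow equation of motion).
Only the resistive term changes: ΔPIP = R × ΔV̇ = 9.4 × (0.7167 − 1.2833) = 9.4 × -0.5666 = -5.326 cmH2O.
Original PIP = 355/33.8 + 9.4×1.2833 + 9 = 31.566 cmH2O; new PIP = 31.566 + (-5.326) = 26.24 cmH2O.

26.2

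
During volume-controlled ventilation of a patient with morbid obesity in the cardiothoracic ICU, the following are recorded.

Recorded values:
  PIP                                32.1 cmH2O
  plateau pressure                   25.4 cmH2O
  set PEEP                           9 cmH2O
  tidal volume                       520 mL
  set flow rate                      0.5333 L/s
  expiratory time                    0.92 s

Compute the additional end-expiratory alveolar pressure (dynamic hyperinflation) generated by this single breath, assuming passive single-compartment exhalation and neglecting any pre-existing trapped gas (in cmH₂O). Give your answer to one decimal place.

R = (PIP − Pplat)/V̇ = (32.1 − 25.4) / 0.5333 = 6.7/0.5333 = 12.563 cmH2O·s/L.
C = Vt/(Pplat − PEEP) = 520.0 / (25.4 − 9) = 520.0/16.4 = 31.707 mL/cmH2O.
τ = R × C = 12.563 × 0.03171 L/cmH2O = 0.3984 s.
Fraction remaining = e^(−Te/τ) = e^(−0.92/0.3984) = 0.09934; trapped volume = 520.0 × 0.09934 = 51.657 mL.
Additional alveolar pressure from trapping ≈ V_trapped / C = 51.657 / 31.707 = 1.629 cmH2O.

1.6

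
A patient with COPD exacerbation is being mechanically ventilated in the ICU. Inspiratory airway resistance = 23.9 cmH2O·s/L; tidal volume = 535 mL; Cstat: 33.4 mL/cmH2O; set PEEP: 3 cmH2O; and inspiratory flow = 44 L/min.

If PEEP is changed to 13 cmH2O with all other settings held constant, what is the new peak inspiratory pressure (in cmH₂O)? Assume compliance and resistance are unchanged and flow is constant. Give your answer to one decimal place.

46.5

Flow: 44 L/min ÷ 60 = 0.7333 L/s.
PIP = Vt/C + R·V̇ + PEEP (constant-flow equation of motion).
Only the baseline term changes: ΔPIP = ΔPEEP = 13 − 3 = 10.0 cmH2O.
Original PIP = 535/33.4 + 23.9×0.7333 + 3 = 36.544 cmH2O; new PIP = 36.544 + (10.0) = 46.544 cmH2O.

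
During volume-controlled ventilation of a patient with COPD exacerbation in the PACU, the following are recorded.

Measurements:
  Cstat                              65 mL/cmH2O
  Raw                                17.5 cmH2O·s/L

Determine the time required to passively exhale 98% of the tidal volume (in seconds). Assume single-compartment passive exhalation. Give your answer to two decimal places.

τ = R × C = 17.5 × 65 mL/cmH2O = 17.5 × 0.065 L/cmH2O = 1.138 s.
Exhaled fraction f = 1 − e^(−t/τ) → t = −τ·ln(1 − f) = −1.138·ln(0.02) = 4.452 s.

4.45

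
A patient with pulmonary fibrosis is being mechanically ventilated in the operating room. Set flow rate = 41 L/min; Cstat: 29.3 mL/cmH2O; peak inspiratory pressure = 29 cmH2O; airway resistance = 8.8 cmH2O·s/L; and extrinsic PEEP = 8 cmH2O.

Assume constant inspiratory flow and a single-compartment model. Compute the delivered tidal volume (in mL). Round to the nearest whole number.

Flow: 41 L/min ÷ 60 = 0.6833 L/s.
Equation of motion (constant flow): PIP = Vt/C + R·V̇ + PEEP.
Vt/C = PIP − R·V̇ − PEEP = 29 − 6.013 − 8 = 14.987 cmH2O.
Vt = C × 14.987 = 29.3 × 14.987 = 439.12 mL.

439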